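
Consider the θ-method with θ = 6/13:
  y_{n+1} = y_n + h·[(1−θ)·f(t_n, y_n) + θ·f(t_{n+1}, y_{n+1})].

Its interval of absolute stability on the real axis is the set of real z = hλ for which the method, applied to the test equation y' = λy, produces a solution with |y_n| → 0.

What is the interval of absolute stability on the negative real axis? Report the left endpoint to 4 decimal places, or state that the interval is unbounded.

Set f=λy, z=hλ:
  y_{n+1} = y_n + z·[7/13·y_n + 6/13·y_{n+1}] ⇒ (1 − 6/13z)y_{n+1} = (1 + 7/13z)y_n
  R(z) = (1 + 7/13z)/(1 − 6/13z).

Need |R(x)|<1, x<0.
x=-0.75: |R|=0.4429
R=−1: 1+7/13x = −1+6/13x ⇒ -1/13x=2 ⇒ x=2/(-1/13)=-26.0000
Confirm numerically:
  x=-20.311: |R|=0.95782 <1
  x=-18.550: |R|=0.94006 <1
  x=-15.472: |R|=0.90052 <1
  x=-26.469: |R|=1.00273 >1
  x=-26.391: |R|=1.00228 >1
Interval (-26.0000, 0).

(-26.0000, 0).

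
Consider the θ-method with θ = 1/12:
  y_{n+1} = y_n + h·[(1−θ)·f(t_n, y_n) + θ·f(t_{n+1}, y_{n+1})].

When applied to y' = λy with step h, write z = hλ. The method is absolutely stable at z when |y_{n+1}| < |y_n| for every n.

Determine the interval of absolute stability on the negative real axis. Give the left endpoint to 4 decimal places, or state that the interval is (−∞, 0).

z∈(-2.4000,0).

With y'=λy (z=hλ):
  y_{n+1} = y_n + z·[11/12·y_n + 1/12·y_{n+1}] ⇒ (1 − 1/12z)y_{n+1} = (1 + 11/12z)y_n
  Hence R(z) = (1 + 11/12z)/(1 − 1/12z).

Boundary: |R(x)|=1, x<0.
x=-1.57: |R|=0.3884
R=−1: 1+11/12x = −1+1/12x ⇒ -5/6x=2 ⇒ x=2/(-5/6)=-2.4000
Confirm numerically:
  x=-2.366: |R|=0.97633 <1
  x=-2.052: |R|=0.75235 <1
  x=-1.474: |R|=0.31275 <1
  x=-1.017: |R|=0.06246 <1
  x=-2.932: |R|=1.35628 >1
  x=-2.834: |R|=1.29257 >1
  x=-2.810: |R|=1.27684 >1
Stable set (-2.4000, 0).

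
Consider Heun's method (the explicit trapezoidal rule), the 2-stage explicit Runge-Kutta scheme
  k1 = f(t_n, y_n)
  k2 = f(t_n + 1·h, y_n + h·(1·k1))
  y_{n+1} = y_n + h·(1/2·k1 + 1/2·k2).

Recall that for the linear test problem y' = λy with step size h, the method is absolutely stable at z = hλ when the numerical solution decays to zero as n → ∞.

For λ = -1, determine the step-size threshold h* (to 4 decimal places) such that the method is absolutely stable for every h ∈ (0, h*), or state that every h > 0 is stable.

(-2.0000,0); λ=-1 ⇒ h* = 2.0000.

Test eqn y'=λy, z=hλ:
  order 2, 2-stage ⇒ R(z)=1+z+z^2/2
  (e.g. R(-0.87)=0.50845, |R|=0.50845)

Need |R(x)|<1, x<0.
x=-0.87: |R|=0.5085
|R(-1.09)|=0.5040 |R(-0.88)|=0.5072 |R(-0.78)|=0.5242
Bisect:
  x_lo=-2.4828 |R|=1.5994  x_hi=-0.1547 |R|=0.8572
  mid=-1.31877 |R|=0.55081 →hi
  mid=-1.90080 |R|=0.90572 →hi
  mid=-2.19181 |R|=1.21021 →lo
  mid=-2.04630 |R|=1.04738 →lo
  mid=-1.97355 |R|=0.97390 →hi
  mid=-2.00993 |R|=1.00998 →lo
  mid=-1.99174 |R|=0.99177 →hi
  mid=-2.00083 |R|=1.00083 →lo
  mid=-1.99629 |R|=0.99629 →hi
  mid=-1.99856 |R|=0.99856 →hi
  ...
  [-2.00012,-1.99998] ⇒ x*=-2.0000
Stable set (-2.0000, 0).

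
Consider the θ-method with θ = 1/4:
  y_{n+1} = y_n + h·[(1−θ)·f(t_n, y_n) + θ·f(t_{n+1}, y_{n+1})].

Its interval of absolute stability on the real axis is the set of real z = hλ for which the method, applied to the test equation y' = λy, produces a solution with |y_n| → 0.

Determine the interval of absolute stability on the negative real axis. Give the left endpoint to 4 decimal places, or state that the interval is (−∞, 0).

On y'=λy, z=hλ:
  y_{n+1} = y_n + z·[3/4·y_n + 1/4·y_{n+1}] ⇒ (1 − 1/4z)y_{n+1} = (1 + 3/4z)y_n
  Hence R(z) = (1 + 3/4z)/(1 − 1/4z).

Solve |R(x)|<1 on ℝ⁻.
x=-0.68: |R|=0.4188
R=−1: 1+3/4x = −1+1/4x ⇒ -1/2x=2 ⇒ x=2/(-1/2)=-4.0000
Confirm numerically:
  x=-3.764: |R|=0.93921 <1
  x=-3.697: |R|=0.92127 <1
  x=-3.307: |R|=0.81032 <1
  x=-2.477: |R|=0.52972 <1
  x=-4.486: |R|=1.11454 >1
  x=-4.485: |R|=1.11432 >1
  x=-4.343: |R|=1.08222 >1
So |R|<1 on (-4.0000, 0).

(-4.0000, 0).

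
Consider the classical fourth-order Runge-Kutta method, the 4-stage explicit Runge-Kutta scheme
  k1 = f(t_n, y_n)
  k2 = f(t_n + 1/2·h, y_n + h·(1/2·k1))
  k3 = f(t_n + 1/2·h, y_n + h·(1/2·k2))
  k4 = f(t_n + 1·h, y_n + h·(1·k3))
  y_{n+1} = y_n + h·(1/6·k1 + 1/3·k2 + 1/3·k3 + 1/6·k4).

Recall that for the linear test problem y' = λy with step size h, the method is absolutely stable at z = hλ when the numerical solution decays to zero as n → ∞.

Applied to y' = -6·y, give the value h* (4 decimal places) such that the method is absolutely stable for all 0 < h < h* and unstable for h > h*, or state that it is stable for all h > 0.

(-2.7853,0); λ=-6 ⇒ h* = 0.4642.

Set f=λy, z=hλ:
  order 4, 4-stage ⇒ R(z)=1+z+z^2/2+z^3/6+z^4/24
  (e.g. R(-0.57)=0.56598, |R|=0.56598)

Solve |R(x)|<1 on ℝ⁻.
x=-0.57: |R|=0.5660
|R(-2.2)|=0.4214 |R(-1.65)|=0.2714 |R(-1.52)|=0.2723
Bisect:
  x_lo=-3.5918 |R|=3.0705  x_hi=-0.3643 |R|=0.6947
  mid=-1.97805 |R|=0.32626 →hi
  mid=-2.78492 |R|=0.99944 →hi
  mid=-3.18836 |R|=1.79834 →lo
  mid=-2.98664 |R|=1.34850 →lo
  mid=-2.88578 |R|=1.16238 →lo
  mid=-2.83535 |R|=1.07813 →lo
  mid=-2.81014 |R|=1.03810 →lo
  mid=-2.79753 |R|=1.01860 →lo
  mid=-2.79122 |R|=1.00898 →lo
  mid=-2.78807 |R|=1.00420 →lo
  ...
  [-2.78531,-2.78512] ⇒ x*=-2.7853
Stable set (-2.7853, 0).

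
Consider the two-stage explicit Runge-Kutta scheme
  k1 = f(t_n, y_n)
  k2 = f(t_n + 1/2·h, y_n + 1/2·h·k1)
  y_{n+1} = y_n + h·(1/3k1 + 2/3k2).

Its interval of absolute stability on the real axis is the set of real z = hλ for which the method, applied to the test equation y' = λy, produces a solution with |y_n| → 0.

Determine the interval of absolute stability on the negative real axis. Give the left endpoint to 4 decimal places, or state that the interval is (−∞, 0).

(-3.0000, 0).

On y'=λy, z=hλ:
  k1=λy_n ⇒ h·k1=z·y_n;  k2=λ(1+1/2z)y_n ⇒ h·k2=z(1+1/2z)y_n
  y_{n+1}/y_n = 1 + 1/3z + 2/3z(1+1/2z) = 1 + z + 1/3z²
  ⇒ R(z) = 1 + z + 1/3z².

Need |R(x)|<1, x<0.
x=-0.74: |R|=0.4425
R=1: x+1/3x²=0 ⇒ x=−3=-3.0000; min R=1−1/(4·1/3)=0.2500>−1
Confirm numerically:
  x=-2.579: |R|=0.63808 <1
  x=-1.870: |R|=0.29563 <1
  x=-1.767: |R|=0.27376 <1
  x=-1.207: |R|=0.27862 <1
  x=-3.484: |R|=1.56209 >1
  x=-3.375: |R|=1.42188 >1
  x=-3.371: |R|=1.41688 >1
Interval (-3.0000, 0).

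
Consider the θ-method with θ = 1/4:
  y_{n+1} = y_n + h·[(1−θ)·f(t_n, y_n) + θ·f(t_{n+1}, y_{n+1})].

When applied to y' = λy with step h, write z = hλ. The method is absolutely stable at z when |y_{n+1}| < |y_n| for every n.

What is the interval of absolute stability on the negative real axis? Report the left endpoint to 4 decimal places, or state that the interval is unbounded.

(-4.0000, 0).

Set f=λy, z=hλ:
  y_{n+1} = y_n + z·[3/4·y_n + 1/4·y_{n+1}] ⇒ (1 − 1/4z)y_{n+1} = (1 + 3/4z)y_n
  Hence R(z) = (1 + 3/4z)/(1 − 1/4z).

Boundary: |R(x)|=1, x<0.
x=-0.94: |R|=0.2389
R=−1: 1+3/4x = −1+1/4x ⇒ -1/2x=2 ⇒ x=2/(-1/2)=-4.0000
Confirm numerically:
  x=-3.587: |R|=0.89113 <1
  x=-3.389: |R|=0.83462 <1
  x=-3.258: |R|=0.79554 <1
  x=-4.530: |R|=1.12427 >1
  x=-4.527: |R|=1.12361 >1
  x=-4.051: |R|=1.01267 >1
Stable set (-4.0000, 0).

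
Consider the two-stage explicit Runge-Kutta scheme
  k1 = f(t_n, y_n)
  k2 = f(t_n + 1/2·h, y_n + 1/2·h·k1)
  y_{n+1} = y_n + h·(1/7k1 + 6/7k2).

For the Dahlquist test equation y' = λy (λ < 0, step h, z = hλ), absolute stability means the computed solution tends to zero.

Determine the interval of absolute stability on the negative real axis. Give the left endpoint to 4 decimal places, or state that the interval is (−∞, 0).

z∈(-2.3333,0).

On y'=λy, z=hλ:
  k1=λy_n ⇒ h·k1=z·y_n;  k2=λ(1+1/2z)y_n ⇒ h·k2=z(1+1/2z)y_n
  y_{n+1}/y_n = 1 + 1/7z + 6/7z(1+1/2z) = 1 + z + 3/7z²
  R(z) = 1 + z + 3/7z².

Find x<0 with |R(x)|<1.
x=-1.35: |R|=0.4311
R=1: x+3/7x²=0 ⇒ x=−7/3=-2.3333; min R=1−1/(4·3/7)=0.4167>−1
Confirm numerically:
  x=-1.866: |R|=0.62627 <1
  x=-1.781: |R|=0.57841 <1
  x=-1.512: |R|=0.46778 <1
  x=-2.872: |R|=1.66302 >1
  x=-2.547: |R|=1.23323 >1
So |R|<1 on (-2.3333, 0).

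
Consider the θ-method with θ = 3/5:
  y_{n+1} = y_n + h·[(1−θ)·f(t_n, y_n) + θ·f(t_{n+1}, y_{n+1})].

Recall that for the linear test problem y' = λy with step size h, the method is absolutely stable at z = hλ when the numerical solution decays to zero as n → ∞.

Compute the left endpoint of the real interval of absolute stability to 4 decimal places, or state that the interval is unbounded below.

(−∞, 0) — no finite endpoint.

Set f=λy, z=hλ:
  y_{n+1} = y_n + z·[2/5·y_n + 3/5·y_{n+1}] ⇒ (1 − 3/5z)y_{n+1} = (1 + 2/5z)y_n
  R(z) = (1 + 2/5z)/(1 − 3/5z).

Boundary: |R(x)|=1, x<0.
x=-1.07: |R|=0.3484
x=-2: |R|=0.0909
x=-10: |R|=0.4286
x=-100: |R|=0.6393
θ=3/5≥1/2 ⇒ |1+2/5x|<|1−3/5x| ∀x<0 ⇒ unbounded interval.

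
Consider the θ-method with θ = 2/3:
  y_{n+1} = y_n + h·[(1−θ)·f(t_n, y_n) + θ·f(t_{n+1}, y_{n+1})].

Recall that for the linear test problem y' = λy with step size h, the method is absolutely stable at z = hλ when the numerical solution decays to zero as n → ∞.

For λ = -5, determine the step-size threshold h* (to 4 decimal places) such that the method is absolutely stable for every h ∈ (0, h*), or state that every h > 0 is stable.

On y'=λy, z=hλ:
  y_{n+1} = y_n + z·[1/3·y_n + 2/3·y_{n+1}] ⇒ (1 − 2/3z)y_{n+1} = (1 + 1/3z)y_n
  R(z) = (1 + 1/3z)/(1 − 2/3z).

Need |R(x)|<1, x<0.
x=-0.64: |R|=0.5514
x=-2: |R|=0.1429
x=-10: |R|=0.3043
x=-100: |R|=0.4778
θ=2/3≥1/2 ⇒ |1+1/3x|<|1−2/3x| ∀x<0 ⇒ stable on all of ℝ⁻.

unbounded; (−∞, 0). Any h>0 works for λ=-5.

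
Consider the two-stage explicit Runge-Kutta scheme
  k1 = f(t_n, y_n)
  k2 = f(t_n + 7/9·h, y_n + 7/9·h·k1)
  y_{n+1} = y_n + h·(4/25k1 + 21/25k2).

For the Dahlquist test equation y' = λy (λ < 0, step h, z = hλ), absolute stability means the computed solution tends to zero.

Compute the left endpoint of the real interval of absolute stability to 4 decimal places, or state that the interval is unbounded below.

Test eqn y'=λy, z=hλ:
  k1=λy_n ⇒ h·k1=z·y_n;  k2=λ(1+7/9z)y_n ⇒ h·k2=z(1+7/9z)y_n
  y_{n+1}/y_n = 1 + 4/25z + 21/25z(1+7/9z) = 1 + z + 49/75z²
  so R(z) = 1 + z + 49/75z².

Find x<0 with |R(x)|<1.
x=-0.42: |R|=0.6952
R=1: x+49/75x²=0 ⇒ x=−75/49=-1.5306; min R=1−1/(4·49/75)=0.6173>−1
Confirm numerically:
  x=-1.500: |R|=0.97000 <1
  x=-1.427: |R|=0.90340 <1
  x=-1.412: |R|=0.89058 <1
  x=-2.102: |R|=1.78469 >1
  x=-2.034: |R|=1.66894 >1
Stable set (-1.5306, 0).

z* = -1.5306.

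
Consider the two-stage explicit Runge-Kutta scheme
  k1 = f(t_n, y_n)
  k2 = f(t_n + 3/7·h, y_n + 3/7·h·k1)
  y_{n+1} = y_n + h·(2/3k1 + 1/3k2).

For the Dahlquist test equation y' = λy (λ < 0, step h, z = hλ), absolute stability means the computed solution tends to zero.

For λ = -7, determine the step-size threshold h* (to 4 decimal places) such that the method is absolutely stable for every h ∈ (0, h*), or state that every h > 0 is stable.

(-7.0000,0); λ=-7 ⇒ h* = (7)/7 = 1.0000.

Test eqn y'=λy, z=hλ:
  k1=λy_n ⇒ h·k1=z·y_n;  k2=λ(1+3/7z)y_n ⇒ h·k2=z(1+3/7z)y_n
  y_{n+1}/y_n = 1 + 2/3z + 1/3z(1+3/7z) = 1 + z + 1/7z²
  so R(z) = 1 + z + 1/7z².

Solve |R(x)|<1 on ℝ⁻.
x=-0.8: |R|=0.2914
R=1: x+1/7x²=0 ⇒ x=−7=-7.0000; min R=1−1/(4·1/7)=-0.7500>−1
Confirm numerically:
  x=-5.763: |R|=0.01840 <1
  x=-4.894: |R|=0.47239 <1
  x=-4.342: |R|=0.64872 <1
  x=-7.178: |R|=1.18253 >1
  x=-7.054: |R|=1.05442 >1
Stable set (-7.0000, 0).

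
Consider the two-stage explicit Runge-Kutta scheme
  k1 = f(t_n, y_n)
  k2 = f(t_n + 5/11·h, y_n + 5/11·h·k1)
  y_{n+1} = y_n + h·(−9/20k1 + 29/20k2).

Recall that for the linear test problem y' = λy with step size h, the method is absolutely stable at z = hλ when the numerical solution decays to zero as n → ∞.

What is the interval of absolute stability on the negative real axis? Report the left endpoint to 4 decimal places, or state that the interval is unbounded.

On y'=λy, z=hλ:
  k1=λy_n ⇒ h·k1=z·y_n;  k2=λ(1+5/11z)y_n ⇒ h·k2=z(1+5/11z)y_n
  y_{n+1}/y_n = 1 − 9/20z + 29/20z(1+5/11z) = 1 + z + 29/44z²
  ⇒ R(z) = 1 + z + 29/44z².

Boundary: |R(x)|=1, x<0.
x=-0.86: |R|=0.6275
R=1: x+29/44x²=0 ⇒ x=−44/29=-1.5172; min R=1−1/(4·29/44)=0.6207>−1
Confirm numerically:
  x=-1.092: |R|=0.69394 <1
  x=-0.997: |R|=0.65814 <1
  x=-0.846: |R|=0.62572 <1
  x=-2.033: |R|=1.69108 >1
  x=-1.720: |R|=1.22985 >1
  x=-1.570: |R|=1.05459 >1
Interval (-1.5172, 0).

z∈(-1.5172,0).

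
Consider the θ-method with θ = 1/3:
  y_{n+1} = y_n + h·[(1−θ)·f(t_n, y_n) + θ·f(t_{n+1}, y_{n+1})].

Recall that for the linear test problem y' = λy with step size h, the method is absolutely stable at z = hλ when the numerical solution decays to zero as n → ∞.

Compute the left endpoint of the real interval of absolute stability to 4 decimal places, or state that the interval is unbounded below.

z* = -6.0000.

Set f=λy, z=hλ:
  y_{n+1} = y_n + z·[2/3·y_n + 1/3·y_{n+1}] ⇒ (1 − 1/3z)y_{n+1} = (1 + 2/3z)y_n
  R(z) = (1 + 2/3z)/(1 − 1/3z).

Solve |R(x)|<1 on ℝ⁻.
x=-1.67: |R|=0.0728
R=−1: 1+2/3x = −1+1/3x ⇒ -1/3x=2 ⇒ x=2/(-1/3)=-6.0000
Confirm numerically:
  x=-5.645: |R|=0.95894 <1
  x=-4.544: |R|=0.80700 <1
  x=-4.386: |R|=0.78148 <1
  x=-3.958: |R|=0.70652 <1
  x=-6.441: |R|=1.04671 >1
  x=-6.215: |R|=1.02333 >1
Stable set (-6.0000, 0).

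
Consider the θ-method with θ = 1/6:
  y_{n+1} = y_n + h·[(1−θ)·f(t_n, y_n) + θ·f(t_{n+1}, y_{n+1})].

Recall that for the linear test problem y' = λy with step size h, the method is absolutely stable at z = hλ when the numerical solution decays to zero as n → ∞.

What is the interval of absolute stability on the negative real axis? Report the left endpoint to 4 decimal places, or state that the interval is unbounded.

On y'=λy, z=hλ:
  y_{n+1} = y_n + z·[5/6·y_n + 1/6·y_{n+1}] ⇒ (1 − 1/6z)y_{n+1} = (1 + 5/6z)y_n
  so R(z) = (1 + 5/6z)/(1 − 1/6z).

Solve |R(x)|<1 on ℝ⁻.
x=-0.93: |R|=0.1948
R=−1: 1+5/6x = −1+1/6x ⇒ -2/3x=2 ⇒ x=2/(-2/3)=-3.0000
Confirm numerically:
  x=-2.602: |R|=0.81493 <1
  x=-2.304: |R|=0.66474 <1
  x=-1.426: |R|=0.15217 <1
  x=-3.554: |R|=1.23194 >1
  x=-3.390: |R|=1.16613 >1
  x=-3.270: |R|=1.11650 >1
So |R|<1 on (-3.0000, 0).

(-3.0000, 0).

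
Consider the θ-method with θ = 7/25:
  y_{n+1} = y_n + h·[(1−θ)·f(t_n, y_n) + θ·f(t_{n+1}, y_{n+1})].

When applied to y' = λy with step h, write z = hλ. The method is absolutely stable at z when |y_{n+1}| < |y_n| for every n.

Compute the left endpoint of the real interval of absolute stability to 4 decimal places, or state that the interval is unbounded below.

Set f=λy, z=hλ:
  y_{n+1} = y_n + z·[18/25·y_n + 7/25·y_{n+1}] ⇒ (1 − 7/25z)y_{n+1} = (1 + 18/25z)y_n
  so R(z) = (1 + 18/25z)/(1 − 7/25z).

Need |R(x)|<1, x<0.
x=-0.41: |R|=0.6322
R=−1: 1+18/25x = −1+7/25x ⇒ -11/25x=2 ⇒ x=2/(-11/25)=-4.5455
Confirm numerically:
  x=-3.110: |R|=0.66239 <1
  x=-2.737: |R|=0.54951 <1
  x=-2.476: |R|=0.46225 <1
  x=-5.055: |R|=1.09282 >1
  x=-4.955: |R|=1.07548 >1
  x=-4.747: |R|=1.03807 >1
Interval (-4.5455, 0).

z* = -4.5455.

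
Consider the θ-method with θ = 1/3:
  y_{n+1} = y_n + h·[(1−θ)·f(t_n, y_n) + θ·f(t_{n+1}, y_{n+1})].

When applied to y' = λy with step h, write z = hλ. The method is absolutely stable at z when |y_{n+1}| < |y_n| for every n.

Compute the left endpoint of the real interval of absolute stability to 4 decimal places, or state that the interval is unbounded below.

Set f=λy, z=hλ:
  y_{n+1} = y_n + z·[2/3·y_n + 1/3·y_{n+1}] ⇒ (1 − 1/3z)y_{n+1} = (1 + 2/3z)y_n
  R(z) = (1 + 2/3z)/(1 − 1/3z).

Boundary: |R(x)|=1, x<0.
x=-0.79: |R|=0.3747
R=−1: 1+2/3x = −1+1/3x ⇒ -1/3x=2 ⇒ x=2/(-1/3)=-6.0000
Confirm numerically:
  x=-3.385: |R|=0.59045 <1
  x=-3.206: |R|=0.54979 <1
  x=-3.102: |R|=0.52507 <1
  x=-2.872: |R|=0.46730 <1
  x=-6.287: |R|=1.03090 >1
  x=-6.032: |R|=1.00354 >1
  x=-6.026: |R|=1.00288 >1
So |R|<1 on (-6.0000, 0).

left endpoint -6.0000.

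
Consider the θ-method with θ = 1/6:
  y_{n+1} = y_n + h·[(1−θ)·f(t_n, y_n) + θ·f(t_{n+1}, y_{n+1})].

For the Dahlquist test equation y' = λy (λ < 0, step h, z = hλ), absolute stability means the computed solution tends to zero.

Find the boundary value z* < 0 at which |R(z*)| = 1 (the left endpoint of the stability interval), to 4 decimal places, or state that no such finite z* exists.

left endpoint -3.0000.

Test eqn y'=λy, z=hλ:
  y_{n+1} = y_n + z·[5/6·y_n + 1/6·y_{n+1}] ⇒ (1 − 1/6z)y_{n+1} = (1 + 5/6z)y_n
  so R(z) = (1 + 5/6z)/(1 − 1/6z).

Solve |R(x)|<1 on ℝ⁻.
x=-1.16: |R|=0.0279
R=−1: 1+5/6x = −1+1/6x ⇒ -2/3x=2 ⇒ x=2/(-2/3)=-3.0000
Confirm numerically:
  x=-2.585: |R|=0.80664 <1
  x=-1.998: |R|=0.49887 <1
  x=-1.529: |R|=0.21849 <1
  x=-3.461: |R|=1.19491 >1
  x=-3.446: |R|=1.18886 >1
Interval (-3.0000, 0).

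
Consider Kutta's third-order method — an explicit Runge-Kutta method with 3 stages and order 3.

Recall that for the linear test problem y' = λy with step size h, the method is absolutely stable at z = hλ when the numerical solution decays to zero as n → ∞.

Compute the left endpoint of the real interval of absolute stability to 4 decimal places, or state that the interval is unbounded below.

On y'=λy, z=hλ:
  order 3, 3-stage ⇒ R(z)=1+z+z^2/2+z^3/6
  (e.g. R(-1.63)=-0.02334, |R|=0.02334)

Solve |R(x)|<1 on ℝ⁻.
x=-1.63: |R|=0.0233
|R(-2.86)|=1.6691 |R(-2.3)|=0.6828 |R(-1.21)|=0.2268
Bisect:
  x_lo=-3.3606 |R|=3.0394  x_hi=-0.1083 |R|=0.8973
  mid=-1.73448 |R|=0.09994 →hi
  mid=-2.54754 |R|=1.05813 →lo
  mid=-2.14101 |R|=0.48475 →hi
  mid=-2.34427 |R|=0.74367 →hi
  mid=-2.44591 |R|=0.89343 →hi
  mid=-2.49672 |R|=0.97385 →hi
  mid=-2.52213 |R|=1.01550 →lo
  ...
  [-2.51280,-2.51260] ⇒ x*=-2.5127
Interval (-2.5127, 0).

left endpoint -2.5127.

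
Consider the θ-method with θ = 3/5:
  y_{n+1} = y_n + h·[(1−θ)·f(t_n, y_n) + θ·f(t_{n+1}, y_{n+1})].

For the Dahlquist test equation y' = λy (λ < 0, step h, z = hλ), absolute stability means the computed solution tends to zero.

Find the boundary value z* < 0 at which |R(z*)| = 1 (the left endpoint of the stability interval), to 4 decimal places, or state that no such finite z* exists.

On y'=λy, z=hλ:
  y_{n+1} = y_n + z·[2/5·y_n + 3/5·y_{n+1}] ⇒ (1 − 3/5z)y_{n+1} = (1 + 2/5z)y_n
  so R(z) = (1 + 2/5z)/(1 − 3/5z).

Find x<0 with |R(x)|<1.
x=-1.15: |R|=0.3195
x=-2: |R|=0.0909
x=-10: |R|=0.4286
x=-100: |R|=0.6393
θ=3/5≥1/2 ⇒ |1+2/5x|<|1−3/5x| ∀x<0 ⇒ unbounded interval.

unbounded; (−∞, 0).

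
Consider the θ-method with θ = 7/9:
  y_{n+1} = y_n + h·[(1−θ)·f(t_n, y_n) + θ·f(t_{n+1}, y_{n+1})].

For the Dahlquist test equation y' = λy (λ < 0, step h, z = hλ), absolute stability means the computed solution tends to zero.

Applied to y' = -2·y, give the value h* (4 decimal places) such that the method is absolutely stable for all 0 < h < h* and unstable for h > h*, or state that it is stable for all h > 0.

With y'=λy (z=hλ):
  y_{n+1} = y_n + z·[2/9·y_n + 7/9·y_{n+1}] ⇒ (1 − 7/9z)y_{n+1} = (1 + 2/9z)y_n
  ⇒ R(z) = (1 + 2/9z)/(1 − 7/9z).

Find x<0 with |R(x)|<1.
x=-0.82: |R|=0.4993
x=-2: |R|=0.2174
x=-10: |R|=0.1392
x=-100: |R|=0.2694
θ=7/9≥1/2 ⇒ |1+2/9x|<|1−7/9x| ∀x<0 ⇒ interval (−∞,0).

unbounded; (−∞, 0). Any h>0 works for λ=-2.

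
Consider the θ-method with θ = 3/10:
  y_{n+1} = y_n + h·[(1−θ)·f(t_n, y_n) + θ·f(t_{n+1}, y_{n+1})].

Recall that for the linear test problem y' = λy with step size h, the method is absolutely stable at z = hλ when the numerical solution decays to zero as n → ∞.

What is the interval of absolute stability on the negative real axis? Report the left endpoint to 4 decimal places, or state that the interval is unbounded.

(-5.0000, 0).

With y'=λy (z=hλ):
  y_{n+1} = y_n + z·[7/10·y_n + 3/10·y_{n+1}] ⇒ (1 − 3/10z)y_{n+1} = (1 + 7/10z)y_n
  so R(z) = (1 + 7/10z)/(1 − 3/10z).

Solve |R(x)|<1 on ℝ⁻.
x=-1.52: |R|=0.0440
R=−1: 1+7/10x = −1+3/10x ⇒ -2/5x=2 ⇒ x=2/(-2/5)=-5.0000
Confirm numerically:
  x=-4.962: |R|=0.99389 <1
  x=-4.183: |R|=0.85507 <1
  x=-3.194: |R|=0.63109 <1
  x=-5.417: |R|=1.06354 >1
  x=-5.223: |R|=1.03475 >1
Interval (-5.0000, 0).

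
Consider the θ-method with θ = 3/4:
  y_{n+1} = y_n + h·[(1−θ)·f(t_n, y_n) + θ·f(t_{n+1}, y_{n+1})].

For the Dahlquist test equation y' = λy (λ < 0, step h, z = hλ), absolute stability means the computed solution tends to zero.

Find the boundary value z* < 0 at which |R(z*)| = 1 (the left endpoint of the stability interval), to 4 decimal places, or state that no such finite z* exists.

Set f=λy, z=hλ:
  y_{n+1} = y_n + z·[1/4·y_n + 3/4·y_{n+1}] ⇒ (1 − 3/4z)y_{n+1} = (1 + 1/4z)y_n
  R(z) = (1 + 1/4z)/(1 − 3/4z).

Find x<0 with |R(x)|<1.
x=-0.41: |R|=0.6864
x=-2: |R|=0.2000
x=-10: |R|=0.1765
x=-100: |R|=0.3158
θ=3/4≥1/2 ⇒ |1+1/4x|<|1−3/4x| ∀x<0 ⇒ unbounded interval.

interval (−∞, 0).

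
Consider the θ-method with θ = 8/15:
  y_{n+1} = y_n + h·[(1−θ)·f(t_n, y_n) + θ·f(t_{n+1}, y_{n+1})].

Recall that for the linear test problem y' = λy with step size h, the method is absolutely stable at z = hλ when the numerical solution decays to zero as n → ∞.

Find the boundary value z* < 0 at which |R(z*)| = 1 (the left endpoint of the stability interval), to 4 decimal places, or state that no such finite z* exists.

On y'=λy, z=hλ:
  y_{n+1} = y_n + z·[7/15·y_n + 8/15·y_{n+1}] ⇒ (1 − 8/15z)y_{n+1} = (1 + 7/15z)y_n
  R(z) = (1 + 7/15z)/(1 − 8/15z).

Need |R(x)|<1, x<0.
x=-0.57: |R|=0.5629
x=-2: |R|=0.0323
x=-10: |R|=0.5789
x=-100: |R|=0.8405
θ=8/15≥1/2 ⇒ |1+7/15x|<|1−8/15x| ∀x<0 ⇒ interval (−∞,0).

(−∞, 0) — no finite endpoint.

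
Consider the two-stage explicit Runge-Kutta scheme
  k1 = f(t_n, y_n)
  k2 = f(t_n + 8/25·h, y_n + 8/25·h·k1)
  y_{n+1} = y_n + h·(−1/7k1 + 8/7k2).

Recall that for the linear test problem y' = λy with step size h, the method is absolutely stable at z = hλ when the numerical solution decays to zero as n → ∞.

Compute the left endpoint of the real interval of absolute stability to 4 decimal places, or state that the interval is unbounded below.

With y'=λy (z=hλ):
  k1=λy_n ⇒ h·k1=z·y_n;  k2=λ(1+8/25z)y_n ⇒ h·k2=z(1+8/25z)y_n
  y_{n+1}/y_n = 1 − 1/7z + 8/7z(1+8/25z) = 1 + z + 64/175z²
  R(z) = 1 + z + 64/175z².

Find x<0 with |R(x)|<1.
x=-0.64: |R|=0.5098
R=1: x+64/175x²=0 ⇒ x=−175/64=-2.7344; min R=1−1/(4·64/175)=0.3164>−1
Confirm numerically:
  x=-2.283: |R|=0.62314 <1
  x=-1.975: |R|=0.45151 <1
  x=-1.775: |R|=0.37723 <1
  x=-3.245: |R|=1.60598 >1
  x=-2.889: |R|=1.16337 >1
Interval (-2.7344, 0).

z* = -2.7344.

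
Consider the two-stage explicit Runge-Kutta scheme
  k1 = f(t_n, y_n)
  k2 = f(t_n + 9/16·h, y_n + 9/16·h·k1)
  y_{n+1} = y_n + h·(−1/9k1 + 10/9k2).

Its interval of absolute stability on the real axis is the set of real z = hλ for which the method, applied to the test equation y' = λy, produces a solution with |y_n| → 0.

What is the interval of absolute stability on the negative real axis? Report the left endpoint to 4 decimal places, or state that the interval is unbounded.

(-1.6000, 0).

On y'=λy, z=hλ:
  k1=λy_n ⇒ h·k1=z·y_n;  k2=λ(1+9/16z)y_n ⇒ h·k2=z(1+9/16z)y_n
  y_{n+1}/y_n = 1 − 1/9z + 10/9z(1+9/16z) = 1 + z + 5/8z²
  ⇒ R(z) = 1 + z + 5/8z².

Boundary: |R(x)|=1, x<0.
x=-1.72: |R|=1.1290
R=1: x+5/8x²=0 ⇒ x=−8/5=-1.6000; min R=1−1/(4·5/8)=0.6000>−1
Confirm numerically:
  x=-1.545: |R|=0.94689 <1
  x=-1.109: |R|=0.65968 <1
  x=-1.062: |R|=0.64290 <1
  x=-0.951: |R|=0.61425 <1
  x=-1.984: |R|=1.47616 >1
  x=-1.910: |R|=1.37006 >1
  x=-1.858: |R|=1.29960 >1
Interval (-1.6000, 0).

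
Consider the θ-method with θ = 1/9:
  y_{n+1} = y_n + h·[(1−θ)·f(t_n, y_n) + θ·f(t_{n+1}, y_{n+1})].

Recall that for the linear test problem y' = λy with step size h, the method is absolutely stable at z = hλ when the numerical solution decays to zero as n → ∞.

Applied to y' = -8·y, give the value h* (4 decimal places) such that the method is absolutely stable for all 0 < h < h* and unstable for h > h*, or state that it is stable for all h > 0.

Test eqn y'=λy, z=hλ:
  y_{n+1} = y_n + z·[8/9·y_n + 1/9·y_{n+1}] ⇒ (1 − 1/9z)y_{n+1} = (1 + 8/9z)y_n
  R(z) = (1 + 8/9z)/(1 − 1/9z).

Boundary: |R(x)|=1, x<0.
x=-0.63: |R|=0.4112
R=−1: 1+8/9x = −1+1/9x ⇒ -7/9x=2 ⇒ x=2/(-7/9)=-2.5714
Confirm numerically:
  x=-2.049: |R|=0.66902 <1
  x=-1.907: |R|=0.57358 <1
  x=-1.543: |R|=0.31718 <1
  x=-2.775: |R|=1.12102 >1
  x=-2.740: |R|=1.10051 >1
Stable set (-2.5714, 0).

(-2.5714,0); λ=-8 ⇒ h* = (18/7)/8 = 0.3214.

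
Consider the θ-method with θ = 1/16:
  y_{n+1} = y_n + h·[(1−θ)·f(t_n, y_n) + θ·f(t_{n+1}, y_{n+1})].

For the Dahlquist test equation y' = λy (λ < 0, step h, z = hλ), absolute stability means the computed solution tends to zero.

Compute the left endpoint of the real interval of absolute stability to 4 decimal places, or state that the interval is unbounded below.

Set f=λy, z=hλ:
  y_{n+1} = y_n + z·[15/16·y_n + 1/16·y_{n+1}] ⇒ (1 − 1/16z)y_{n+1} = (1 + 15/16z)y_n
  ⇒ R(z) = (1 + 15/16z)/(1 − 1/16z).

Boundary: |R(x)|=1, x<0.
x=-0.5: |R|=0.5152
R=−1: 1+15/16x = −1+1/16x ⇒ -7/8x=2 ⇒ x=2/(-7/8)=-2.2857
Confirm numerically:
  x=-2.195: |R|=0.93020 <1
  x=-1.530: |R|=0.39646 <1
  x=-1.267: |R|=0.17403 <1
  x=-0.917: |R|=0.13271 <1
  x=-2.868: |R|=1.43205 >1
  x=-2.630: |R|=1.25872 >1
  x=-2.326: |R|=1.03078 >1
So |R|<1 on (-2.2857, 0).

left endpoint -2.2857.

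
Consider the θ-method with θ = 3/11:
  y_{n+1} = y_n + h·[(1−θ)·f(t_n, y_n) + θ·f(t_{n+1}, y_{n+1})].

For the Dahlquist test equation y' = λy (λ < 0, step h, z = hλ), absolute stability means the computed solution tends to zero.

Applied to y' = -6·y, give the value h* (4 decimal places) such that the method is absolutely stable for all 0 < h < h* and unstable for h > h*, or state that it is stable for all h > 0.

(-4.4000,0); λ=-6 ⇒ h* = (22/5)/6 = 0.7333.

Test eqn y'=λy, z=hλ:
  y_{n+1} = y_n + z·[8/11·y_n + 3/11·y_{n+1}] ⇒ (1 − 3/11z)y_{n+1} = (1 + 8/11z)y_n
  so R(z) = (1 + 8/11z)/(1 − 3/11z).

Boundary: |R(x)|=1, x<0.
x=-0.65: |R|=0.4479
R=−1: 1+8/11x = −1+3/11x ⇒ -5/11x=2 ⇒ x=2/(-5/11)=-4.4000
Confirm numerically:
  x=-3.706: |R|=0.84311 <1
  x=-3.349: |R|=0.75032 <1
  x=-2.975: |R|=0.64241 <1
  x=-4.937: |R|=1.10403 >1
  x=-4.752: |R|=1.06969 >1
So |R|<1 on (-4.4000, 0).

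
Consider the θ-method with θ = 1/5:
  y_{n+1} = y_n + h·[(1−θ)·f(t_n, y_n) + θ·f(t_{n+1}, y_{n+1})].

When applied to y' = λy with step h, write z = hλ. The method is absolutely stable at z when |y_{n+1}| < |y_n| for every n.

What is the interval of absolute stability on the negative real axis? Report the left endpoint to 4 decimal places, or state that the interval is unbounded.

(-3.3333, 0).

Test eqn y'=λy, z=hλ:
  y_{n+1} = y_n + z·[4/5·y_n + 1/5·y_{n+1}] ⇒ (1 − 1/5z)y_{n+1} = (1 + 4/5z)y_n
  so R(z) = (1 + 4/5z)/(1 − 1/5z).

Need |R(x)|<1, x<0.
x=-1.61: |R|=0.2179
R=−1: 1+4/5x = −1+1/5x ⇒ -3/5x=2 ⇒ x=2/(-3/5)=-3.3333
Confirm numerically:
  x=-2.942: |R|=0.85218 <1
  x=-2.698: |R|=0.75240 <1
  x=-2.157: |R|=0.50692 <1
  x=-3.928: |R|=1.19982 >1
  x=-3.790: |R|=1.15586 >1
  x=-3.677: |R|=1.11882 >1
So |R|<1 on (-3.3333, 0).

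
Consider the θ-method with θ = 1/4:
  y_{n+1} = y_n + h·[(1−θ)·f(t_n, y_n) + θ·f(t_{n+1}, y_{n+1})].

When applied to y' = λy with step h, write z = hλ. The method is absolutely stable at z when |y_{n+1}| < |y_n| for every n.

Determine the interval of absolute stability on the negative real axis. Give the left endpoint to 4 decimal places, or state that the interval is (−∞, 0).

Test eqn y'=λy, z=hλ:
  y_{n+1} = y_n + z·[3/4·y_n + 1/4·y_{n+1}] ⇒ (1 − 1/4z)y_{n+1} = (1 + 3/4z)y_n
  so R(z) = (1 + 3/4z)/(1 − 1/4z).

Solve |R(x)|<1 on ℝ⁻.
x=-1.03: |R|=0.1809
R=−1: 1+3/4x = −1+1/4x ⇒ -1/2x=2 ⇒ x=2/(-1/2)=-4.0000
Confirm numerically:
  x=-3.309: |R|=0.81092 <1
  x=-2.387: |R|=0.49491 <1
  x=-1.634: |R|=0.16010 <1
  x=-4.482: |R|=1.11365 >1
  x=-4.418: |R|=1.09931 >1
  x=-4.328: |R|=1.07877 >1
Interval (-4.0000, 0).

(-4.0000, 0).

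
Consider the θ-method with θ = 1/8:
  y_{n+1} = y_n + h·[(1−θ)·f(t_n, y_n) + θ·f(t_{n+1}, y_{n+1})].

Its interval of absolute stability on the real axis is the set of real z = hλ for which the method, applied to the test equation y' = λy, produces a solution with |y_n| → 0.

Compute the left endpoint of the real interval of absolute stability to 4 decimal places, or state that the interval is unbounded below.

left endpoint -2.6667.

Set f=λy, z=hλ:
  y_{n+1} = y_n + z·[7/8·y_n + 1/8·y_{n+1}] ⇒ (1 − 1/8z)y_{n+1} = (1 + 7/8z)y_n
  Hence R(z) = (1 + 7/8z)/(1 − 1/8z).

Boundary: |R(x)|=1, x<0.
x=-1.12: |R|=0.0175
R=−1: 1+7/8x = −1+1/8x ⇒ -3/4x=2 ⇒ x=2/(-3/4)=-2.6667
Confirm numerically:
  x=-2.054: |R|=0.63437 <1
  x=-1.338: |R|=0.14628 <1
  x=-1.159: |R|=0.01234 <1
  x=-1.116: |R|=0.02062 <1
  x=-3.126: |R|=1.24771 >1
  x=-3.085: |R|=1.22643 >1
Interval (-2.6667, 0).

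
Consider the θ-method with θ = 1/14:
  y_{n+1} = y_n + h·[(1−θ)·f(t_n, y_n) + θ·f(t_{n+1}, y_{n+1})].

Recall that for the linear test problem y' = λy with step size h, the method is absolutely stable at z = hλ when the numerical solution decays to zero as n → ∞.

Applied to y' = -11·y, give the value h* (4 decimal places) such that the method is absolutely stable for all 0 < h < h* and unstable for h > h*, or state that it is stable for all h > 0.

Test eqn y'=λy, z=hλ:
  y_{n+1} = y_n + z·[13/14·y_n + 1/14·y_{n+1}] ⇒ (1 − 1/14z)y_{n+1} = (1 + 13/14z)y_n
  ⇒ R(z) = (1 + 13/14z)/(1 − 1/14z).

Boundary: |R(x)|=1, x<0.
x=-1.68: |R|=0.5000
R=−1: 1+13/14x = −1+1/14x ⇒ -6/7x=2 ⇒ x=2/(-6/7)=-2.3333
Confirm numerically:
  x=-2.025: |R|=0.76911 <1
  x=-1.898: |R|=0.67141 <1
  x=-1.465: |R|=0.32622 <1
  x=-1.150: |R|=0.06271 <1
  x=-2.836: |R|=1.35828 >1
  x=-2.698: |R|=1.26207 >1
Interval (-2.3333, 0).

(-2.3333,0); λ=-11 ⇒ h* = (7/3)/11 = 0.2121.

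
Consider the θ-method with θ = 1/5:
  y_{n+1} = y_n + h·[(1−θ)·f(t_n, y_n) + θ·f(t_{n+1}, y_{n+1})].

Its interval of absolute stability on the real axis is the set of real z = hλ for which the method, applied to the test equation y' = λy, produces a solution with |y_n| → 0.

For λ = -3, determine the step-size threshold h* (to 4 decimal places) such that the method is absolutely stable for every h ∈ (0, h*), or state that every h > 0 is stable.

(-3.3333,0); λ=-3 ⇒ h* = (10/3)/3 = 1.1111.

Test eqn y'=λy, z=hλ:
  y_{n+1} = y_n + z·[4/5·y_n + 1/5·y_{n+1}] ⇒ (1 − 1/5z)y_{n+1} = (1 + 4/5z)y_n
  ⇒ R(z) = (1 + 4/5z)/(1 − 1/5z).

Boundary: |R(x)|=1, x<0.
x=-0.92: |R|=0.2230
R=−1: 1+4/5x = −1+1/5x ⇒ -3/5x=2 ⇒ x=2/(-3/5)=-3.3333
Confirm numerically:
  x=-3.217: |R|=0.95753 <1
  x=-3.136: |R|=0.92724 <1
  x=-1.529: |R|=0.17093 <1
  x=-3.777: |R|=1.15165 >1
  x=-3.364: |R|=1.01100 >1
  x=-3.363: |R|=1.01064 >1
So |R|<1 on (-3.3333, 0).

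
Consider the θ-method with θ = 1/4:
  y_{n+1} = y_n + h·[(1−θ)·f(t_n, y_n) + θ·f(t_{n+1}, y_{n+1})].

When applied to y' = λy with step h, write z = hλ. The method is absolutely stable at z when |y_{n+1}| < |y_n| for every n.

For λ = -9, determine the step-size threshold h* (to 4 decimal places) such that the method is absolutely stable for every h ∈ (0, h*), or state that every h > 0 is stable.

(-4.0000,0); λ=-9 ⇒ h* = (4)/9 = 0.4444.

With y'=λy (z=hλ):
  y_{n+1} = y_n + z·[3/4·y_n + 1/4·y_{n+1}] ⇒ (1 − 1/4z)y_{n+1} = (1 + 3/4z)y_n
  R(z) = (1 + 3/4z)/(1 − 1/4z).

Boundary: |R(x)|=1, x<0.
x=-1.3: |R|=0.0189
R=−1: 1+3/4x = −1+1/4x ⇒ -1/2x=2 ⇒ x=2/(-1/2)=-4.0000
Confirm numerically:
  x=-2.660: |R|=0.59760 <1
  x=-2.164: |R|=0.40428 <1
  x=-2.151: |R|=0.39880 <1
  x=-4.570: |R|=1.13302 >1
  x=-4.369: |R|=1.08818 >1
Interval (-4.0000, 0).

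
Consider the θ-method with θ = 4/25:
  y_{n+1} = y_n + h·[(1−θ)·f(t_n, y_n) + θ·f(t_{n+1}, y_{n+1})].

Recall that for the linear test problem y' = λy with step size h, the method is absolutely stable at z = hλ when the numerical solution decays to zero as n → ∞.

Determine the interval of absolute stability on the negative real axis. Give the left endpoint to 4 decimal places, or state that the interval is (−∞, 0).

Set f=λy, z=hλ:
  y_{n+1} = y_n + z·[21/25·y_n + 4/25·y_{n+1}] ⇒ (1 − 4/25z)y_{n+1} = (1 + 21/25z)y_n
  so R(z) = (1 + 21/25z)/(1 − 4/25z).

Solve |R(x)|<1 on ℝ⁻.
x=-0.55: |R|=0.4945
R=−1: 1+21/25x = −1+4/25x ⇒ -17/25x=2 ⇒ x=2/(-17/25)=-2.9412
Confirm numerically:
  x=-2.174: |R|=0.61295 <1
  x=-2.050: |R|=0.54367 <1
  x=-1.771: |R|=0.37997 <1
  x=-1.297: |R|=0.07410 <1
  x=-3.380: |R|=1.19367 >1
  x=-3.150: |R|=1.09441 >1
Interval (-2.9412, 0).

z∈(-2.9412,0).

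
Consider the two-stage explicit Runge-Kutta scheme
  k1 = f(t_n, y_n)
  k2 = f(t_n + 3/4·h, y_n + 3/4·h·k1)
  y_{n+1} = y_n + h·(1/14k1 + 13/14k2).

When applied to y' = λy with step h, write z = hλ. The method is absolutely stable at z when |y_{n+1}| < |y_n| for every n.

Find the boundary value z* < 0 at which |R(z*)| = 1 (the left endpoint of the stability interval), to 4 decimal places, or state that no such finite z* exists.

left endpoint -1.4359.

Set f=λy, z=hλ:
  k1=λy_n ⇒ h·k1=z·y_n;  k2=λ(1+3/4z)y_n ⇒ h·k2=z(1+3/4z)y_n
  y_{n+1}/y_n = 1 + 1/14z + 13/14z(1+3/4z) = 1 + z + 39/56z²
  ⇒ R(z) = 1 + z + 39/56z².

Find x<0 with |R(x)|<1.
x=-0.31: |R|=0.7569
R=1: x+39/56x²=0 ⇒ x=−56/39=-1.4359; min R=1−1/(4·39/56)=0.6410>−1
Confirm numerically:
  x=-1.250: |R|=0.83817 <1
  x=-1.240: |R|=0.83083 <1
  x=-0.614: |R|=0.64855 <1
  x=-1.890: |R|=1.59771 >1
  x=-1.833: |R|=1.50692 >1
Interval (-1.4359, 0).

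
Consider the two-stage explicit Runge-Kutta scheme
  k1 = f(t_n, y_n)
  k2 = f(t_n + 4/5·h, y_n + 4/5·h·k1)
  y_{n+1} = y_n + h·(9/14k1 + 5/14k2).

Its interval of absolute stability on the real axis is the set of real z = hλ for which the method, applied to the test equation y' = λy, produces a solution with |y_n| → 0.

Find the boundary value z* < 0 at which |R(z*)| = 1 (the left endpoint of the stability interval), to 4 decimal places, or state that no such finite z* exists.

With y'=λy (z=hλ):
  k1=λy_n ⇒ h·k1=z·y_n;  k2=λ(1+4/5z)y_n ⇒ h·k2=z(1+4/5z)y_n
  y_{n+1}/y_n = 1 + 9/14z + 5/14z(1+4/5z) = 1 + z + 2/7z²
  Hence R(z) = 1 + z + 2/7z².

Boundary: |R(x)|=1, x<0.
x=-0.4: |R|=0.6457
R=1: x+2/7x²=0 ⇒ x=−7/2=-3.5000; min R=1−1/(4·2/7)=0.1250>−1
Confirm numerically:
  x=-3.282: |R|=0.79558 <1
  x=-3.208: |R|=0.73236 <1
  x=-1.443: |R|=0.15193 <1
  x=-3.698: |R|=1.20920 >1
  x=-3.633: |R|=1.13805 >1
Stable set (-3.5000, 0).

z* = -3.5000.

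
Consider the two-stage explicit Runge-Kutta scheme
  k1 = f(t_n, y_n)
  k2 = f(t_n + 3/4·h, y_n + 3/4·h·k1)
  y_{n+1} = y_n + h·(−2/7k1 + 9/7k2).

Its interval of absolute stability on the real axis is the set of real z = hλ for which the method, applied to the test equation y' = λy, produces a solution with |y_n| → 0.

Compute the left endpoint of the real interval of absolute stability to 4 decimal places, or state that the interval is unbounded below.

Set f=λy, z=hλ:
  k1=λy_n ⇒ h·k1=z·y_n;  k2=λ(1+3/4z)y_n ⇒ h·k2=z(1+3/4z)y_n
  y_{n+1}/y_n = 1 − 2/7z + 9/7z(1+3/4z) = 1 + z + 27/28z²
  ⇒ R(z) = 1 + z + 27/28z².

Solve |R(x)|<1 on ℝ⁻.
x=-0.49: |R|=0.7415
R=1: x+27/28x²=0 ⇒ x=−28/27=-1.0370; min R=1−1/(4·27/28)=0.7407>−1
Confirm numerically:
  x=-0.835: |R|=0.83732 <1
  x=-0.626: |R|=0.75188 <1
  x=-0.581: |R|=0.74451 <1
  x=-1.596: |R|=1.86024 >1
  x=-1.110: |R|=1.07810 >1
So |R|<1 on (-1.0370, 0).

z* = -1.0370.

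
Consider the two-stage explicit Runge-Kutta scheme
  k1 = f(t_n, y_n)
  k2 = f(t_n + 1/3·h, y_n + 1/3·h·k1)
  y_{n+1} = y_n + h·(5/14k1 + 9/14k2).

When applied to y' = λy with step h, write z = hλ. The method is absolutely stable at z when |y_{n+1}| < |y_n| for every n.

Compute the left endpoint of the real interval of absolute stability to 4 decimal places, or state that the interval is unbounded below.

z* = -4.6667.

On y'=λy, z=hλ:
  k1=λy_n ⇒ h·k1=z·y_n;  k2=λ(1+1/3z)y_n ⇒ h·k2=z(1+1/3z)y_n
  y_{n+1}/y_n = 1 + 5/14z + 9/14z(1+1/3z) = 1 + z + 3/14z²
  so R(z) = 1 + z + 3/14z².

Solve |R(x)|<1 on ℝ⁻.
x=-1.13: |R|=0.1436
R=1: x+3/14x²=0 ⇒ x=−14/3=-4.6667; min R=1−1/(4·3/14)=-0.1667>−1
Confirm numerically:
  x=-4.558: |R|=0.89386 <1
  x=-4.436: |R|=0.78073 <1
  x=-3.886: |R|=0.34993 <1
  x=-2.136: |R|=0.15832 <1
  x=-5.080: |R|=1.44994 >1
  x=-5.069: |R|=1.43702 >1
Stable set (-4.6667, 0).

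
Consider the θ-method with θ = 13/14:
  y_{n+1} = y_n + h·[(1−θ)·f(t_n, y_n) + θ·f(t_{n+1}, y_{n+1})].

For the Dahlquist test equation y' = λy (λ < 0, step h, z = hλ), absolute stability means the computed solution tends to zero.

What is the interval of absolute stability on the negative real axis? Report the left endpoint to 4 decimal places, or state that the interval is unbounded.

unbounded; (−∞, 0).

On y'=λy, z=hλ:
  y_{n+1} = y_n + z·[1/14·y_n + 13/14·y_{n+1}] ⇒ (1 − 13/14z)y_{n+1} = (1 + 1/14z)y_n
  so R(z) = (1 + 1/14z)/(1 − 13/14z).

Solve |R(x)|<1 on ℝ⁻.
x=-0.6: |R|=0.6147
x=-2: |R|=0.3000
x=-10: |R|=0.0278
x=-100: |R|=0.0654
θ=13/14≥1/2 ⇒ |1+1/14x|<|1−13/14x| ∀x<0 ⇒ unbounded interval.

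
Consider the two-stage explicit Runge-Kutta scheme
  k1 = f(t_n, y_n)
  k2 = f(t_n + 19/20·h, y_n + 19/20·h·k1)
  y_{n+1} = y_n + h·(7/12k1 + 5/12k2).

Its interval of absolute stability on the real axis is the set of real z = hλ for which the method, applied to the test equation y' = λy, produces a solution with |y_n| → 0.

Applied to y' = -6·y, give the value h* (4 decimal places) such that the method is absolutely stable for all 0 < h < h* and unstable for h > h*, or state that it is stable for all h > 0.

With y'=λy (z=hλ):
  k1=λy_n ⇒ h·k1=z·y_n;  k2=λ(1+19/20z)y_n ⇒ h·k2=z(1+19/20z)y_n
  y_{n+1}/y_n = 1 + 7/12z + 5/12z(1+19/20z) = 1 + z + 19/48z²
  Hence R(z) = 1 + z + 19/48z².

Solve |R(x)|<1 on ℝ⁻.
x=-1.68: |R|=0.4372
R=1: x+19/48x²=0 ⇒ x=−48/19=-2.5263; min R=1−1/(4·19/48)=0.3684>−1
Confirm numerically:
  x=-2.242: |R|=0.74768 <1
  x=-1.682: |R|=0.43786 <1
  x=-1.581: |R|=0.40841 <1
  x=-3.032: |R|=1.60691 >1
  x=-2.934: |R|=1.47347 >1
  x=-2.622: |R|=1.09931 >1
So |R|<1 on (-2.5263, 0).

(-2.5263,0); λ=-6 ⇒ h* = (48/19)/6 = 0.4211.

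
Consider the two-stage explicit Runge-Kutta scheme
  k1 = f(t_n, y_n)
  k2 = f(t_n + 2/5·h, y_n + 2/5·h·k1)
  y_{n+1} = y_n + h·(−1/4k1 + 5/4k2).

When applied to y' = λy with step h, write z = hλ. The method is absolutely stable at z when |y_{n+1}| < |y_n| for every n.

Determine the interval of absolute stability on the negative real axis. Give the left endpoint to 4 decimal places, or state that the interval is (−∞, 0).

Test eqn y'=λy, z=hλ:
  k1=λy_n ⇒ h·k1=z·y_n;  k2=λ(1+2/5z)y_n ⇒ h·k2=z(1+2/5z)y_n
  y_{n+1}/y_n = 1 − 1/4z + 5/4z(1+2/5z) = 1 + z + 1/2z²
  R(z) = 1 + z + 1/2z².

Find x<0 with |R(x)|<1.
x=-0.47: |R|=0.6404
R=1: x+1/2x²=0 ⇒ x=−2=-2.0000; min R=1−1/(4·1/2)=0.5000>−1
Confirm numerically:
  x=-1.950: |R|=0.95125 <1
  x=-1.679: |R|=0.73052 <1
  x=-1.412: |R|=0.58487 <1
  x=-1.193: |R|=0.51862 <1
  x=-2.418: |R|=1.50536 >1
  x=-2.205: |R|=1.22601 >1
So |R|<1 on (-2.0000, 0).

z∈(-2.0000,0).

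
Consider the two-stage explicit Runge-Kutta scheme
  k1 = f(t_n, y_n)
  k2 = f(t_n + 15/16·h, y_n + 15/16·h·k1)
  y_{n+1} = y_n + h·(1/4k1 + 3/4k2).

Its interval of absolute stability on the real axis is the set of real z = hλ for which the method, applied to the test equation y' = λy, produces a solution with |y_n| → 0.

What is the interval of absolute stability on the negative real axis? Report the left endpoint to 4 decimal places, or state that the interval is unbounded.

(-1.4222, 0).

Test eqn y'=λy, z=hλ:
  k1=λy_n ⇒ h·k1=z·y_n;  k2=λ(1+15/16z)y_n ⇒ h·k2=z(1+15/16z)y_n
  y_{n+1}/y_n = 1 + 1/4z + 3/4z(1+15/16z) = 1 + z + 45/64z²
  Hence R(z) = 1 + z + 45/64z².

Find x<0 with |R(x)|<1.
x=-1.77: |R|=1.4328
R=1: x+45/64x²=0 ⇒ x=−64/45=-1.4222; min R=1−1/(4·45/64)=0.6444>−1
Confirm numerically:
  x=-1.256: |R|=0.85321 <1
  x=-0.945: |R|=0.68291 <1
  x=-0.793: |R|=0.64916 <1
  x=-0.730: |R|=0.64470 <1
  x=-1.857: |R|=1.56769 >1
  x=-1.833: |R|=1.52942 >1
  x=-1.524: |R|=1.10906 >1
So |R|<1 on (-1.4222, 0).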